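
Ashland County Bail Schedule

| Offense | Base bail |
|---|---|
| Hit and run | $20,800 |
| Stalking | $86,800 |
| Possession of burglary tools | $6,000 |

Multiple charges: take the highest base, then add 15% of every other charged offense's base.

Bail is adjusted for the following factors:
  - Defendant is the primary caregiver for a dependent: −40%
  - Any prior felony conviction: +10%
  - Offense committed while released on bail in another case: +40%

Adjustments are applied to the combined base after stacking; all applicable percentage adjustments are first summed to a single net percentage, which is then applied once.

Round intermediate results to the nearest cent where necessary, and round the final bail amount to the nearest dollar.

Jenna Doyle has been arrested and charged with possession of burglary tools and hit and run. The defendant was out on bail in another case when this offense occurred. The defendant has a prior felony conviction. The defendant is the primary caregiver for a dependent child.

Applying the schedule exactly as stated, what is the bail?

$23,870

Base amounts from the schedule: possession of burglary tools $6,000; hit and run $20,800.
Stacking rule: highest base plus 15% of each additional charge. Highest is hit and run at $20,800. Additional: $6,000 × 15% = $900. Combined base = $20,800 + $900 = $21,700.
Net percentage adjustment: −40% +10% +40% = +10%. $21,700 × 1.1 = $23,870.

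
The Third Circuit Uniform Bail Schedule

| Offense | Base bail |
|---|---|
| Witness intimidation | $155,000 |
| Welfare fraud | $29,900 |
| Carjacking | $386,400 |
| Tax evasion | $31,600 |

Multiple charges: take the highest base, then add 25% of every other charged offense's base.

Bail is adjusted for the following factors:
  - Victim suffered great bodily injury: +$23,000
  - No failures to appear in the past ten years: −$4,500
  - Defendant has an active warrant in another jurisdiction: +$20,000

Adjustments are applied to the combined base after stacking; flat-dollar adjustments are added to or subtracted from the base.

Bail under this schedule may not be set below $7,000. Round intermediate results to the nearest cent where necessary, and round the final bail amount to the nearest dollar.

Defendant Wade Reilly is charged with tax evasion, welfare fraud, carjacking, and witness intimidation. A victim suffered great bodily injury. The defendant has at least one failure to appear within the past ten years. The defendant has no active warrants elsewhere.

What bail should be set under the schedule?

Base amounts from the schedule: tax evasion $31,600; welfare fraud $29,900; carjacking $386,400; witness intimidation $155,000.
Stacking rule: highest base plus 25% of each additional charge. Highest is carjacking at $386,400. Additional: $31,600 × 25% = $7,900; $29,900 × 25% = $7,475; $155,000 × 25% = $38,750. Combined base = $386,400 + $54,125 = $440,525.
Victim suffered great bodily injury (+$23,000 flat): $440,525 + $23,000 = $463,525.
$463,525 is at or above the $7,000 minimum.

$463,525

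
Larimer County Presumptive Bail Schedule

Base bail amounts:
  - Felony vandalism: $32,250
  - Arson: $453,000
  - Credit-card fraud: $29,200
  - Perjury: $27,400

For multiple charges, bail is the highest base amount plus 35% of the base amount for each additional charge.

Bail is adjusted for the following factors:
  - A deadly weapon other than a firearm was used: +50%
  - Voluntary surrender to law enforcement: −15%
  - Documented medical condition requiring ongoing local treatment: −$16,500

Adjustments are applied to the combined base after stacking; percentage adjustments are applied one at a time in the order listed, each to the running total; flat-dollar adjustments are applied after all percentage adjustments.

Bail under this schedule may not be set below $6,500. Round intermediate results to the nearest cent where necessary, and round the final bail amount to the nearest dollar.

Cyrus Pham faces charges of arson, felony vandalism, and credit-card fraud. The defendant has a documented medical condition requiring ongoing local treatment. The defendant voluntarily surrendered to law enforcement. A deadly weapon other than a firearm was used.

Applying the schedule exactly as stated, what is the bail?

$588,497

Base amounts from the schedule: arson $453,000; felony vandalism $32,250; credit-card fraud $29,200.
Stacking rule: highest base plus 35% of each additional charge. Highest is arson at $453,000. Additional: $32,250 × 35% = $11,287.50; $29,200 × 35% = $10,220. Combined base = $453,000 + $21,507.50 = $474,507.50.
A deadly weapon other than a firearm was used (+50%): $474,507.50 × 1.5 = $711,761.25.
Voluntary surrender to law enforcement (−15%): $711,761.25 × 0.85 = $604,997.06.
Documented medical condition requiring ongoing local treatment (−$16,500 flat): $604,997.06 − $16,500 = $588,497.06.
$588,497.06 is at or above the $6,500 minimum.
Rounded to the nearest dollar: $588,497.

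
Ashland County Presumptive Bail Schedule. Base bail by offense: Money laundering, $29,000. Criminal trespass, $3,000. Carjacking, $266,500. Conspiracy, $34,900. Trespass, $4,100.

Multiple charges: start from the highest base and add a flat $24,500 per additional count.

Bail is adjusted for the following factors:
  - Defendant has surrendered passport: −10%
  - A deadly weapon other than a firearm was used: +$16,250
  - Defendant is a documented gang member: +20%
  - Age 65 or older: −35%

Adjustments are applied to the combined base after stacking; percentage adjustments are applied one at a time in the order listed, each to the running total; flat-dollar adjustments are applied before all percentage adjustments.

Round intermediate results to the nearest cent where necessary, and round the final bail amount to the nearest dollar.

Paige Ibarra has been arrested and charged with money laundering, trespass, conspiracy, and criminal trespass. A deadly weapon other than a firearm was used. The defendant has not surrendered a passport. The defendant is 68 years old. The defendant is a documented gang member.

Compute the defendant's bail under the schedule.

Base amounts from the schedule: money laundering $29,000; trespass $4,100; conspiracy $34,900; criminal trespass $3,000.
Stacking rule: highest base plus $24,500 per additional charge. Highest is conspiracy at $34,900; 3 additional charges → +$73,500. Combined base = $108,400.
A deadly weapon other than a firearm was used (+$16,250 flat): $108,400 + $16,250 = $124,650.
Defendant is a documented gang member (+20%): $124,650 × 1.2 = $149,580.
Age 65 or older (−35%): $149,580 × 0.65 = $97,227.

$97,227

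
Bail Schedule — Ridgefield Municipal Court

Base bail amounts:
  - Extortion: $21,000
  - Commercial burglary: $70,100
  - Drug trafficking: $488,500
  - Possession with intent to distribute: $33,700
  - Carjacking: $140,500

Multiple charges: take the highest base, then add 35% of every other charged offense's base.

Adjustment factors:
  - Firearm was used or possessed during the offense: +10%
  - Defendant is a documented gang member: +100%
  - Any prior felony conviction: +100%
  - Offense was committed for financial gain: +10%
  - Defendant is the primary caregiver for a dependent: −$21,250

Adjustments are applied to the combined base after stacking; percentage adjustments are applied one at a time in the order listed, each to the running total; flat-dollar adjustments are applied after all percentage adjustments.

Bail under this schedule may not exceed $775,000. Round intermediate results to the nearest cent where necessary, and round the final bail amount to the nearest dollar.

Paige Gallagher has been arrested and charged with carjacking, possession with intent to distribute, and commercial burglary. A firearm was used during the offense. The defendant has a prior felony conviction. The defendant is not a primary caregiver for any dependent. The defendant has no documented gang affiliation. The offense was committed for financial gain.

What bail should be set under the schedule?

$427,929

Base amounts from the schedule: carjacking $140,500; possession with intent to distribute $33,700; commercial burglary $70,100.
Stacking rule: highest base plus 35% of each additional charge. Highest is carjacking at $140,500. Additional: $33,700 × 35% = $11,795; $70,100 × 35% = $24,535. Combined base = $140,500 + $36,330 = $176,830.
Firearm was used or possessed during the offense (+10%): $176,830 × 1.1 = $194,513.
Any prior felony conviction (+100%): $194,513 × 2 = $389,026.
Offense was committed for financial gain (+10%): $389,026 × 1.1 = $427,928.60.
$427,928.60 is within the $775,000 maximum.
Rounded to the nearest dollar: $427,929.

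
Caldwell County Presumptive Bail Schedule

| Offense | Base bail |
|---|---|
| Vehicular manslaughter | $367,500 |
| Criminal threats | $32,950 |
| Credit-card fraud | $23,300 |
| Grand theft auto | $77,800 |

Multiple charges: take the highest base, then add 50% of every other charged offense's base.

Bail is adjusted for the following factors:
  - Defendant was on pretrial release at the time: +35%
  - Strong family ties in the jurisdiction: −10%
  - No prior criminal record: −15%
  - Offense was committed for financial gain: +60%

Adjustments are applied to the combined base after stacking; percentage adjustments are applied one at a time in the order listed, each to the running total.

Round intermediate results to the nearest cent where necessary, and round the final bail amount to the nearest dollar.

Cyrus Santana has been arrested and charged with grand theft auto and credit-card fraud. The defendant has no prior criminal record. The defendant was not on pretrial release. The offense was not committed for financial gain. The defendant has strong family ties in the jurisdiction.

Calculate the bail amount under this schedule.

Base amounts from the schedule: grand theft auto $77,800; credit-card fraud $23,300.
Stacking rule: highest base plus 50% of each additional charge. Highest is grand theft auto at $77,800. Additional: $23,300 × 50% = $11,650. Combined base = $77,800 + $11,650 = $89,450.
Strong family ties in the jurisdiction (−10%): $89,450 × 0.9 = $80,505.
No prior criminal record (−15%): $80,505 × 0.85 = $68,429.25.
Rounded to the nearest dollar: $68,429.

$68,429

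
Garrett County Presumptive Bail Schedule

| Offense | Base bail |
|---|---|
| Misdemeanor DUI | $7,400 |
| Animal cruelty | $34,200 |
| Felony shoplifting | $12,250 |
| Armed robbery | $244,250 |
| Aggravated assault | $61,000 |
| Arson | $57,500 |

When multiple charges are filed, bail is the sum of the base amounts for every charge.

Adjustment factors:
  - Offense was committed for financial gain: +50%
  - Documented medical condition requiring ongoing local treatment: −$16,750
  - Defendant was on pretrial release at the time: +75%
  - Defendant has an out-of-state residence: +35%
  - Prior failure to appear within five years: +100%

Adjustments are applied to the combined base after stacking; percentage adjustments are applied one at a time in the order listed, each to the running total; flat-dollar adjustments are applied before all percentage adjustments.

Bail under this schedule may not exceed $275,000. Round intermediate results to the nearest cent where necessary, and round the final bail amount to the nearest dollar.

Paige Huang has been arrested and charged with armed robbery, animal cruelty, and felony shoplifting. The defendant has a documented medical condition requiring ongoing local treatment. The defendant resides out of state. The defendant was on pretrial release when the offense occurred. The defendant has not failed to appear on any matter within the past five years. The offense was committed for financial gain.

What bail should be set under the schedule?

$275,000

Base amounts from the schedule: armed robbery $244,250; animal cruelty $34,200; felony shoplifting $12,250.
Stacking rule: sum of all bases. $244,250 + $34,200 + $12,250 = $290,700.
Documented medical condition requiring ongoing local treatment (−$16,750 flat): $290,700 − $16,750 = $273,950.
Offense was committed for financial gain (+50%): $273,950 × 1.5 = $410,925.
Defendant was on pretrial release at the time (+75%): $410,925 × 1.75 = $719,118.75.
Defendant has an out-of-state residence (+35%): $719,118.75 × 1.35 = $970,810.31.
Result $970,810.31 exceeds the maximum of $275,000; bail is capped at $275,000.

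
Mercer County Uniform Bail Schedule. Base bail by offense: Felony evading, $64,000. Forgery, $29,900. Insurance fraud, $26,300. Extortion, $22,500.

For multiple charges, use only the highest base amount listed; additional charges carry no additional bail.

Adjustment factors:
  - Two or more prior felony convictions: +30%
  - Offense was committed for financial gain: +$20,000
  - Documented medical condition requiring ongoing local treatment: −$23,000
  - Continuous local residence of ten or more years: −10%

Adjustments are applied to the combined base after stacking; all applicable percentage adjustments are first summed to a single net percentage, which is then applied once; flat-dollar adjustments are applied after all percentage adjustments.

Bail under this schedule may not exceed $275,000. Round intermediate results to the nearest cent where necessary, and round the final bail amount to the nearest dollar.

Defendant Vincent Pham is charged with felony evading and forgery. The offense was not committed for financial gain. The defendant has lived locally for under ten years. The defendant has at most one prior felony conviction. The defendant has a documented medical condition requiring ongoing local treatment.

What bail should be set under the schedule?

$41,000

Base amounts from the schedule: felony evading $64,000; forgery $29,900.
Stacking rule: use the highest base only. Highest is felony evading at $64,000. Combined base = $64,000.
Documented medical condition requiring ongoing local treatment (−$23,000 flat): $64,000 − $23,000 = $41,000.
$41,000 is within the $275,000 maximum.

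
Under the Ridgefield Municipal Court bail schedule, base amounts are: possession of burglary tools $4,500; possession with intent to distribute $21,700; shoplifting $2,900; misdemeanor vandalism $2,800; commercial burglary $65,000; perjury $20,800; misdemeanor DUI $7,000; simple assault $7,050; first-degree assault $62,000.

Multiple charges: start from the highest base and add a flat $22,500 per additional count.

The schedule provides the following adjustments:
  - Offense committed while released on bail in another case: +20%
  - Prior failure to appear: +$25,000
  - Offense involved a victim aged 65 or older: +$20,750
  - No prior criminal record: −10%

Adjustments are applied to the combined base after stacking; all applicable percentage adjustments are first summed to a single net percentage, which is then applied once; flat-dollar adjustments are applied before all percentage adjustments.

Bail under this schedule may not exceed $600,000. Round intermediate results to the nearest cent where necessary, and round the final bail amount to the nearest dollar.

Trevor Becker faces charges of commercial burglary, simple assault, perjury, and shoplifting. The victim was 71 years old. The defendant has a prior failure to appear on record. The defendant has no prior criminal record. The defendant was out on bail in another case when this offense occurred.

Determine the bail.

$196,075

Base amounts from the schedule: commercial burglary $65,000; simple assault $7,050; perjury $20,800; shoplifting $2,900.
Stacking rule: highest base plus $22,500 per additional charge. Highest is commercial burglary at $65,000; 3 additional charges → +$67,500. Combined base = $132,500.
Prior failure to appear (+$25,000 flat): $132,500 + $25,000 = $157,500.
Offense involved a victim aged 65 or older (+$20,750 flat): $157,500 + $20,750 = $178,250.
Net percentage adjustment: +20% −10% = +10%. $178,250 × 1.1 = $196,075.
$196,075 is within the $600,000 maximum.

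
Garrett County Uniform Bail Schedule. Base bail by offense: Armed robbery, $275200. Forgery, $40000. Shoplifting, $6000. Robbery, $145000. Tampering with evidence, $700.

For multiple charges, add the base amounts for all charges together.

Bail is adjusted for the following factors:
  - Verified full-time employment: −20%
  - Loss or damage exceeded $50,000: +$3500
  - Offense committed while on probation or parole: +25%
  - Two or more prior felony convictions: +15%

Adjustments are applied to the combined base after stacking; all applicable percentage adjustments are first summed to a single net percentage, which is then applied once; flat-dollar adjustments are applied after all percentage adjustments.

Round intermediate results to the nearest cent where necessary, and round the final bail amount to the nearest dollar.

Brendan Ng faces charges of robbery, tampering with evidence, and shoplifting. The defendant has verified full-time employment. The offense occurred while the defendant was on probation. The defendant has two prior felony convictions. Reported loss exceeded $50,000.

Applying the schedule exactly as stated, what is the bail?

$185540

Base amounts from the schedule: robbery $145000; tampering with evidence $700; shoplifting $6000.
Stacking rule: sum of all bases. $145000 + $700 + $6000 = $151700.
Net percentage adjustment: −20% +25% +15% = +20%. $151700 × 1.2 = $182040.
Loss or damage exceeded $50,000 (+$3500 flat): $182040 + $3500 = $185540.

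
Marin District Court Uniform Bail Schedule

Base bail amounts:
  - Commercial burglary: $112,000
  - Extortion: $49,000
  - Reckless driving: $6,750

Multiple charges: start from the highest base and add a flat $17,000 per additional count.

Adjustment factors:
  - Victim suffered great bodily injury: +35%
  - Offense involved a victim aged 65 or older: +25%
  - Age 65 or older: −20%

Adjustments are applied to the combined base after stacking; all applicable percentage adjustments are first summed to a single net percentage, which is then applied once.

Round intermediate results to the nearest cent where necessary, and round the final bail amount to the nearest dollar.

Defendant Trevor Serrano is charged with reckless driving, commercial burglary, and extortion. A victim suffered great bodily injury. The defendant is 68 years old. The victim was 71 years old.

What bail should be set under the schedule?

$204,400

Base amounts from the schedule: reckless driving $6,750; commercial burglary $112,000; extortion $49,000.
Stacking rule: highest base plus $17,000 per additional charge. Highest is commercial burglary at $112,000; 2 additional charges → +$34,000. Combined base = $146,000.
Net percentage adjustment: +35% +25% −20% = +40%. $146,000 × 1.4 = $204,400.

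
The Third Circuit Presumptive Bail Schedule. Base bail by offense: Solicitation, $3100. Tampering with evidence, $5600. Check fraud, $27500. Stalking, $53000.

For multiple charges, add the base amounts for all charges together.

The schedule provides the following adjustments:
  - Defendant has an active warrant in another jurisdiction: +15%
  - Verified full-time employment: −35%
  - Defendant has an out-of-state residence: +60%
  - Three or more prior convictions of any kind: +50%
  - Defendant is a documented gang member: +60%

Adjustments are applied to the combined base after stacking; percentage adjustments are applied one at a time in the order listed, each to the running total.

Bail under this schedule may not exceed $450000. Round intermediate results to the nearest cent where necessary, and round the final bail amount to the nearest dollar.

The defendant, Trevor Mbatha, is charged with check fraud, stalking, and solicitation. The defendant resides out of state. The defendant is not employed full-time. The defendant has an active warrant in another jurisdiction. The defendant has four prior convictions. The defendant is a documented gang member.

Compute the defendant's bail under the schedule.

$369178

Base amounts from the schedule: check fraud $27500; stalking $53000; solicitation $3100.
Stacking rule: sum of all bases. $27500 + $53000 + $3100 = $83600.
Defendant has an active warrant in another jurisdiction (+15%): $83600 × 1.15 = $96140.
Defendant has an out-of-state residence (+60%): $96140 × 1.6 = $153824.
Three or more prior convictions of any kind (+50%): $153824 × 1.5 = $230736.
Defendant is a documented gang member (+60%): $230736 × 1.6 = $369177.60.
$369177.60 is within the $450000 maximum.
Rounded to the nearest dollar: $369178.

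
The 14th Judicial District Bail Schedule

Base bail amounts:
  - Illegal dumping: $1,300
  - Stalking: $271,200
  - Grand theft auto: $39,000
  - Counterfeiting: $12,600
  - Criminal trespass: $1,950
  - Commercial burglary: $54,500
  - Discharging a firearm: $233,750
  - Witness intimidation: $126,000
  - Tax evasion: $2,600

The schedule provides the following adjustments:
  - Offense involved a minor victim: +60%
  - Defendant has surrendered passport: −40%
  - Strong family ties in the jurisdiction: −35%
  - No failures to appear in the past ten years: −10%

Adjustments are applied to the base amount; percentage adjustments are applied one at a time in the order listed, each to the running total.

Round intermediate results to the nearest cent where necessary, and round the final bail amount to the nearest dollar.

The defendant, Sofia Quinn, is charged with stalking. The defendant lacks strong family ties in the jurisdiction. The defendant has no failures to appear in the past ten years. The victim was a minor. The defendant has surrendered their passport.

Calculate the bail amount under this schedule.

$234,317

Base amounts from the schedule: stalking $271,200.
Single charge. Combined base = $271,200.
Offense involved a minor victim (+60%): $271,200 × 1.6 = $433,920.
Defendant has surrendered passport (−40%): $433,920 × 0.6 = $260,352.
No failures to appear in the past ten years (−10%): $260,352 × 0.9 = $234,316.80.
Rounded to the nearest dollar: $234,317.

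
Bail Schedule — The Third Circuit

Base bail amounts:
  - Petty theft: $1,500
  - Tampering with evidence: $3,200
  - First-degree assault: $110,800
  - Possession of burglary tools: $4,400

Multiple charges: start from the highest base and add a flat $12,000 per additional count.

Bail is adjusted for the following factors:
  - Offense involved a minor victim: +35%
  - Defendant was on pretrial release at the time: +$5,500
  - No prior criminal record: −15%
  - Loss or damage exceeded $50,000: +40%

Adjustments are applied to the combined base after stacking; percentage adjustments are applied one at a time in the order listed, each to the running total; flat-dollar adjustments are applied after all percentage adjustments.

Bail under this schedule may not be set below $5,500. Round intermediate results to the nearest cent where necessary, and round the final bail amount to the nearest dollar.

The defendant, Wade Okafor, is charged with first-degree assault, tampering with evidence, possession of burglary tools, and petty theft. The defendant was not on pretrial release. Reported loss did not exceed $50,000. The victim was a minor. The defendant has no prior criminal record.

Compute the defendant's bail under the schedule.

Base amounts from the schedule: first-degree assault $110,800; tampering with evidence $3,200; possession of burglary tools $4,400; petty theft $1,500.
Stacking rule: highest base plus $12,000 per additional charge. Highest is first-degree assault at $110,800; 3 additional charges → +$36,000. Combined base = $146,800.
Offense involved a minor victim (+35%): $146,800 × 1.35 = $198,180.
No prior criminal record (−15%): $198,180 × 0.85 = $168,453.
$168,453 is at or above the $5,500 minimum.

$168,453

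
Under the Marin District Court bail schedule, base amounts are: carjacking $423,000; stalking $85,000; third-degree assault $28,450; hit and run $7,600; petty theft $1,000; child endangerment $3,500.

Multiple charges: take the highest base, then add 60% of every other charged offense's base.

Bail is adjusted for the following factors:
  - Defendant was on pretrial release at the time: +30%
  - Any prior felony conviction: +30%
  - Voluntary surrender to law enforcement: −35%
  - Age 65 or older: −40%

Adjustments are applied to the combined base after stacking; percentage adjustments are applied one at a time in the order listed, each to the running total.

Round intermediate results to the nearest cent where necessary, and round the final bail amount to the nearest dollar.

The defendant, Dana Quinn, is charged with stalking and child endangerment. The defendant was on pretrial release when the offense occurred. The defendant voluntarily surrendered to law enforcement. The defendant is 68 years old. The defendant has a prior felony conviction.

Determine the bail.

$57,408

Base amounts from the schedule: stalking $85,000; child endangerment $3,500.
Stacking rule: highest base plus 60% of each additional charge. Highest is stalking at $85,000. Additional: $3,500 × 60% = $2,100. Combined base = $85,000 + $2,100 = $87,100.
Defendant was on pretrial release at the time (+30%): $87,100 × 1.3 = $113,230.
Any prior felony conviction (+30%): $113,230 × 1.3 = $147,199.
Voluntary surrender to law enforcement (−35%): $147,199 × 0.65 = $95,679.35.
Age 65 or older (−40%): $95,679.35 × 0.6 = $57,407.61.
Rounded to the nearest dollar: $57,408.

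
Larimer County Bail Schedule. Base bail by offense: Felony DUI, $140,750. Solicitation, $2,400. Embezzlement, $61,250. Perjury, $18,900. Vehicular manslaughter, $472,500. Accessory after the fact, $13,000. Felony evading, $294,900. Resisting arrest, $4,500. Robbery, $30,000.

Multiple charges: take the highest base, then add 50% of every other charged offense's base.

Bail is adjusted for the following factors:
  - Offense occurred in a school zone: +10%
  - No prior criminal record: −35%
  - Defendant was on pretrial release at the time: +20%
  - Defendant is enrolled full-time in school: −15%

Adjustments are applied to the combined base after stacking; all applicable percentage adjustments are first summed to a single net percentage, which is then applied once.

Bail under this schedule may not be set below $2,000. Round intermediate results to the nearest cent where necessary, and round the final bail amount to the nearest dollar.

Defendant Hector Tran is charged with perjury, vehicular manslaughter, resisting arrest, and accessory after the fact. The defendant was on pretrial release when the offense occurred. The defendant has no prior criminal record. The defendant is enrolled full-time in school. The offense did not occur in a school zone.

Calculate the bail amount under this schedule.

$343,490

Base amounts from the schedule: perjury $18,900; vehicular manslaughter $472,500; resisting arrest $4,500; accessory after the fact $13,000.
Stacking rule: highest base plus 50% of each additional charge. Highest is vehicular manslaughter at $472,500. Additional: $18,900 × 50% = $9,450; $4,500 × 50% = $2,250; $13,000 × 50% = $6,500. Combined base = $472,500 + $18,200 = $490,700.
Net percentage adjustment: −35% +20% −15% = −30%. $490,700 × 0.7 = $343,490.
$343,490 is at or above the $2,000 minimum.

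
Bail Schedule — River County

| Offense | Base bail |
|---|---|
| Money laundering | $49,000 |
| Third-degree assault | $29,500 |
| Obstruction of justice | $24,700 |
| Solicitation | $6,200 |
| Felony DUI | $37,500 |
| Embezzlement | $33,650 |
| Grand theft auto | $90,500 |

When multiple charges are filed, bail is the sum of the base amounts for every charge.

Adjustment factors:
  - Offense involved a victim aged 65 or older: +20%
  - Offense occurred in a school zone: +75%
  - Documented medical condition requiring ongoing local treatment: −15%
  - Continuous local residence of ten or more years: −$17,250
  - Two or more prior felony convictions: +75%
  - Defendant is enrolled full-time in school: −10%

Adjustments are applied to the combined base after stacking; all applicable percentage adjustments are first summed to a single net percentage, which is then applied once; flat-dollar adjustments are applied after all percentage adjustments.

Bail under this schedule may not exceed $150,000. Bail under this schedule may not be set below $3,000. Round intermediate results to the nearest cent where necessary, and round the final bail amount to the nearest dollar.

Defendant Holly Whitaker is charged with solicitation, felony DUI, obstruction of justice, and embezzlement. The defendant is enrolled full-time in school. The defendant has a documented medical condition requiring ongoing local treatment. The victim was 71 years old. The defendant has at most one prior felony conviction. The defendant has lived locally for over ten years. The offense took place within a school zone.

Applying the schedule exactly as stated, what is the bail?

$150,000

Base amounts from the schedule: solicitation $6,200; felony DUI $37,500; obstruction of justice $24,700; embezzlement $33,650.
Stacking rule: sum of all bases. $6,200 + $37,500 + $24,700 + $33,650 = $102,050.
Net percentage adjustment: +20% +75% −15% −10% = +70%. $102,050 × 1.7 = $173,485.
Continuous local residence of ten or more years (−$17,250 flat): $173,485 − $17,250 = $156,235.
Result $156,235 exceeds the maximum of $150,000; bail is capped at $150,000.
$150,000 is at or above the $3,000 minimum.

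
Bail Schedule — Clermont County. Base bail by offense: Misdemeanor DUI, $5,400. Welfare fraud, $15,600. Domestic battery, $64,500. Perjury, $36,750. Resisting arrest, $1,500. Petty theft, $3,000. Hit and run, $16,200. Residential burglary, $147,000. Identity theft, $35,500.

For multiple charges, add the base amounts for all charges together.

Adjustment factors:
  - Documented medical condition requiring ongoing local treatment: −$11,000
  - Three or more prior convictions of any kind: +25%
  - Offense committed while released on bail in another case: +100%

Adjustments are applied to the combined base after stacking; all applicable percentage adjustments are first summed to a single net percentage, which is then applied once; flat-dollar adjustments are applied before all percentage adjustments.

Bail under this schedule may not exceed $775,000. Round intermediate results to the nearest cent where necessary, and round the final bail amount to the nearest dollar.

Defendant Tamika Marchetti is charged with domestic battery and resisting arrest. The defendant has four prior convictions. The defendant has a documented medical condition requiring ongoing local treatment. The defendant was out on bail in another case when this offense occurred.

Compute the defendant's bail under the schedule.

$123,750

Base amounts from the schedule: domestic battery $64,500; resisting arrest $1,500.
Stacking rule: sum of all bases. $64,500 + $1,500 = $66,000.
Documented medical condition requiring ongoing local treatment (−$11,000 flat): $66,000 − $11,000 = $55,000.
Net percentage adjustment: +25% +100% = +125%. $55,000 × 2.25 = $123,750.
$123,750 is within the $775,000 maximum.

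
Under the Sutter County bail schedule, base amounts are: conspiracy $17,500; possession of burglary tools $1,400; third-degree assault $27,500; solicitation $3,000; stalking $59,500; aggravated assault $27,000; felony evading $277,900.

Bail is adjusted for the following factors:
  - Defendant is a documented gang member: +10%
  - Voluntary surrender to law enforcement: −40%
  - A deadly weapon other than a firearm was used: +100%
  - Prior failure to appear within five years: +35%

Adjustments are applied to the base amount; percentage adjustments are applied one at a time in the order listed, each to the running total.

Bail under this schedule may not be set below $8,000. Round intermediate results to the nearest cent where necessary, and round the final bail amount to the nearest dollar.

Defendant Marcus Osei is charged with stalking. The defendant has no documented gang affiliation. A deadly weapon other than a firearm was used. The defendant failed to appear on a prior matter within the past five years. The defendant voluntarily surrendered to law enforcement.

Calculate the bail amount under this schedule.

Base amounts from the schedule: stalking $59,500.
Single charge. Combined base = $59,500.
Voluntary surrender to law enforcement (−40%): $59,500 × 0.6 = $35,700.
A deadly weapon other than a firearm was used (+100%): $35,700 × 2 = $71,400.
Prior failure to appear within five years (+35%): $71,400 × 1.35 = $96,390.
$96,390 is at or above the $8,000 minimum.

$96,390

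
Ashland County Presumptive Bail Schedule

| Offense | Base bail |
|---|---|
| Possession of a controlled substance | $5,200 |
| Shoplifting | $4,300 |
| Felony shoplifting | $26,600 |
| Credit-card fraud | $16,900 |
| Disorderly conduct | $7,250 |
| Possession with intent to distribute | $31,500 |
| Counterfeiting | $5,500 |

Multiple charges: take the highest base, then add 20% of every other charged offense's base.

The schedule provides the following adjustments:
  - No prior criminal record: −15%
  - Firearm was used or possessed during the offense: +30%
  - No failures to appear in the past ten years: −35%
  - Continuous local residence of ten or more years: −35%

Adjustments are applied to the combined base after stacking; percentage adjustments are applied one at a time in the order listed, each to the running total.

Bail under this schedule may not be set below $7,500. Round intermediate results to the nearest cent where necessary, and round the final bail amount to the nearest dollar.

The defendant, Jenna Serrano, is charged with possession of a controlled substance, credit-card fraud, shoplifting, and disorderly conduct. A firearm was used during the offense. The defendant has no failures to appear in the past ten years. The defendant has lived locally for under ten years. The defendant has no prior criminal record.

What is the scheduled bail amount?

$14,545

Base amounts from the schedule: possession of a controlled substance $5,200; credit-card fraud $16,900; shoplifting $4,300; disorderly conduct $7,250.
Stacking rule: highest base plus 20% of each additional charge. Highest is credit-card fraud at $16,900. Additional: $5,200 × 20% = $1,040; $4,300 × 20% = $860; $7,250 × 20% = $1,450. Combined base = $16,900 + $3,350 = $20,250.
No prior criminal record (−15%): $20,250 × 0.85 = $17,212.50.
Firearm was used or possessed during the offense (+30%): $17,212.50 × 1.3 = $22,376.25.
No failures to appear in the past ten years (−35%): $22,376.25 × 0.65 = $14,544.56.
$14,544.56 is at or above the $7,500 minimum.
Rounded to the nearest dollar: $14,545.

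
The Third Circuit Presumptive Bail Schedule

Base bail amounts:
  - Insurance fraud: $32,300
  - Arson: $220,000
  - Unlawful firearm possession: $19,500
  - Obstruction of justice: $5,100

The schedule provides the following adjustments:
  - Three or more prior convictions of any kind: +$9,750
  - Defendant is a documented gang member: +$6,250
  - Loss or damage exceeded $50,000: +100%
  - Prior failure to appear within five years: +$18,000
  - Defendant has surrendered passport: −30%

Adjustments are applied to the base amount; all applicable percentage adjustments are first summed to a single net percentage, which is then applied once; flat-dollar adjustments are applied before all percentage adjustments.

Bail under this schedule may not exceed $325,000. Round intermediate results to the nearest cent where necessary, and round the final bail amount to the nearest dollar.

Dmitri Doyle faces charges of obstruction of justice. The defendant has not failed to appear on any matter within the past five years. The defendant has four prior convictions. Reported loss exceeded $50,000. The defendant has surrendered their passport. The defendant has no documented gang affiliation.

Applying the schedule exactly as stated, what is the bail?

$25,245

Base amounts from the schedule: obstruction of justice $5,100.
Single charge. Combined base = $5,100.
Three or more prior convictions of any kind (+$9,750 flat): $5,100 + $9,750 = $14,850.
Net percentage adjustment: +100% −30% = +70%. $14,850 × 1.7 = $25,245.
$25,245 is within the $325,000 maximum.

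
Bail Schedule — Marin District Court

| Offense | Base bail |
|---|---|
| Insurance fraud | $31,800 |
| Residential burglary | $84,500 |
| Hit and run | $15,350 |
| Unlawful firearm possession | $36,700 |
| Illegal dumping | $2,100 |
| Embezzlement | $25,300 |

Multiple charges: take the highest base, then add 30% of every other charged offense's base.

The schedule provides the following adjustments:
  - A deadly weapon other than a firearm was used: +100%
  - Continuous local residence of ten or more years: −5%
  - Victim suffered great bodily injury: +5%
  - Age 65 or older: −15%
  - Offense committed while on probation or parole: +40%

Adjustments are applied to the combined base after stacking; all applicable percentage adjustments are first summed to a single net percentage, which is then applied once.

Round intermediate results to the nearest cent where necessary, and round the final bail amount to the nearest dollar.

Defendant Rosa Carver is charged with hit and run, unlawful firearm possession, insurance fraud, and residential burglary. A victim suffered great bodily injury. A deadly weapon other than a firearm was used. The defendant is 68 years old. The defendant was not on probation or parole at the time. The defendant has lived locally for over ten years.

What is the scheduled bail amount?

$202,862

Base amounts from the schedule: hit and run $15,350; unlawful firearm possession $36,700; insurance fraud $31,800; residential burglary $84,500.
Stacking rule: highest base plus 30% of each additional charge. Highest is residential burglary at $84,500. Additional: $15,350 × 30% = $4,605; $36,700 × 30% = $11,010; $31,800 × 30% = $9,540. Combined base = $84,500 + $25,155 = $109,655.
Net percentage adjustment: +100% −5% +5% −15% = +85%. $109,655 × 1.85 = $202,861.75.
Rounded to the nearest dollar: $202,862.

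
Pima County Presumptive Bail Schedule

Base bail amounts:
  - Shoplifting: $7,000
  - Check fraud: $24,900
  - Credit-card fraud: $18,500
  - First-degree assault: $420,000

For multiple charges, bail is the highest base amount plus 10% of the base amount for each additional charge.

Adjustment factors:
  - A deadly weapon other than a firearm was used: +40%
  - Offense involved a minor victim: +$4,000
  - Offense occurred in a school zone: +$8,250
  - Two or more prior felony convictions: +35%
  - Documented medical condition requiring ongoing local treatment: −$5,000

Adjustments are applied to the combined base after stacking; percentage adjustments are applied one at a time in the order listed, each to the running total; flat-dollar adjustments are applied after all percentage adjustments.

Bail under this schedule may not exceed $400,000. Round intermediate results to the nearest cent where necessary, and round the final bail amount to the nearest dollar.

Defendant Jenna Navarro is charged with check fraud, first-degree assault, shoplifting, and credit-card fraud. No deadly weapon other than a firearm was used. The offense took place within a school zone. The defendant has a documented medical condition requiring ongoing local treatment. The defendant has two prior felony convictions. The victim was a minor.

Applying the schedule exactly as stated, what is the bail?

Base amounts from the schedule: check fraud $24,900; first-degree assault $420,000; shoplifting $7,000; credit-card fraud $18,500.
Stacking rule: highest base plus 10% of each additional charge. Highest is first-degree assault at $420,000. Additional: $24,900 × 10% = $2,490; $7,000 × 10% = $700; $18,500 × 10% = $1,850. Combined base = $420,000 + $5,040 = $425,040.
Two or more prior felony convictions (+35%): $425,040 × 1.35 = $573,804.
Offense involved a minor victim (+$4,000 flat): $573,804 + $4,000 = $577,804.
Offense occurred in a school zone (+$8,250 flat): $577,804 + $8,250 = $586,054.
Documented medical condition requiring ongoing local treatment (−$5,000 flat): $586,054 − $5,000 = $581,054.
Result $581,054 exceeds the maximum of $400,000; bail is capped at $400,000.

$400,000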